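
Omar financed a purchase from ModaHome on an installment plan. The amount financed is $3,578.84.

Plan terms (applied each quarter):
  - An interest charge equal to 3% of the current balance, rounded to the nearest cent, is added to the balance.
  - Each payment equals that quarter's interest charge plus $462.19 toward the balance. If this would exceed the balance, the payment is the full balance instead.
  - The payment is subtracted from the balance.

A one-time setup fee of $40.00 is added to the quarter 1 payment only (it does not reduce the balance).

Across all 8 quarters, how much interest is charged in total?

$470.69

Quarter 1: $3,578.84 +$107.37 interest = $3,686.21; pay $569.56 (+ $40.00 fee) → $3,116.65
Quarter 2: $3,116.65 +$93.50 interest = $3,210.15; pay $555.69 → $2,654.46
Quarter 3: $2,654.46 +$79.63 interest = $2,734.09; pay $541.82 → $2,192.27
Quarter 4: $2,192.27 +$65.77 interest = $2,258.04; pay $527.96 → $1,730.08
Quarter 5: $1,730.08 +$51.90 interest = $1,781.98; pay $514.09 → $1,267.89
Quarter 6: $1,267.89 +$38.04 interest = $1,305.93; pay $500.23 → $805.70
Quarter 7: $805.70 +$24.17 interest = $829.87; pay $486.36 → $343.51
Quarter 8: $343.51 +$10.31 interest = $353.82; pay $353.82 → $0.00
Total interest: $107.37 + $93.50 + $79.63 + $65.77 + $51.90 + $38.04 + $24.17 + $10.31 = $470.69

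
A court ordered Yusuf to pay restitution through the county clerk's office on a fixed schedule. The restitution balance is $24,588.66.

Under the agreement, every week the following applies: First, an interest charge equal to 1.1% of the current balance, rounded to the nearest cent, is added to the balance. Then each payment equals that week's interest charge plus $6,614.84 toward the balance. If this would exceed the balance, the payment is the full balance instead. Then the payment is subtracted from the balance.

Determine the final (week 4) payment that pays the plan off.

Week 1: opening $24,588.66; interest $270.48 → $24,859.14; payment $6,885.32; balance $17,973.82
Week 2: opening $17,973.82; interest $197.71 → $18,171.53; payment $6,812.55; balance $11,358.98
Week 3: opening $11,358.98; interest $124.95 → $11,483.93; payment $6,739.79; balance $4,744.14
Week 4: opening $4,744.14; interest $52.19 → $4,796.33; payment $4,796.33; balance $0.00

$4,796.33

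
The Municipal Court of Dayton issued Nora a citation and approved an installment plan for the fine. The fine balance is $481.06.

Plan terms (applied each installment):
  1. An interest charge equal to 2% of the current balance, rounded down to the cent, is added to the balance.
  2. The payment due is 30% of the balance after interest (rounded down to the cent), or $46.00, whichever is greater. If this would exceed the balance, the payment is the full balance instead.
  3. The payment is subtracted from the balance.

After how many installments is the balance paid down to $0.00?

7

Installment 1: $481.06 +$9.62 interest = $490.68; pay $147.20 → $343.48
Installment 2: $343.48 +$6.86 interest = $350.34; pay $105.10 → $245.24
Installment 3: $245.24 +$4.90 interest = $250.14; pay $75.04 → $175.10
Installment 4: $175.10 +$3.50 interest = $178.60; pay $53.58 → $125.02
Installment 5: $125.02 +$2.50 interest = $127.52; pay $46.00 → $81.52
Installment 6: $81.52 +$1.63 interest = $83.15; pay $46.00 → $37.15
Installment 7: $37.15 +$0.74 interest = $37.89; pay $37.89 → $0.00
Balance reaches $0.00 in installment 7.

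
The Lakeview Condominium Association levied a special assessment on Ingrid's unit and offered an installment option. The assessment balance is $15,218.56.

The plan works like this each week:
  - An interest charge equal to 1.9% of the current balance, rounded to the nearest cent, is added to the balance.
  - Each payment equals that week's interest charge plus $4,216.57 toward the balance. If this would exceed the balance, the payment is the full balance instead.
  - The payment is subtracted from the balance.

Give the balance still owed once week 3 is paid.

Week 1: opening $15,218.56; interest $289.15 → $15,507.71; payment $4,505.72; balance $11,001.99
Week 2: opening $11,001.99; interest $209.04 → $11,211.03; payment $4,425.61; balance $6,785.42
Week 3: opening $6,785.42; interest $128.92 → $6,914.34; payment $4,345.49; balance $2,568.85

$2,568.85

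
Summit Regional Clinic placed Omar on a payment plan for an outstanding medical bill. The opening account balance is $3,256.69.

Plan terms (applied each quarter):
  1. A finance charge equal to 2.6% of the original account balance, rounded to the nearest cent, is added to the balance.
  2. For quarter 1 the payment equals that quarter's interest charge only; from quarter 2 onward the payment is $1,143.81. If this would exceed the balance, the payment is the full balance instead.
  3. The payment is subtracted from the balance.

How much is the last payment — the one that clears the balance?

Quarter 1: $3,256.69 +$84.67 interest = $3,341.36; pay $84.67 → $3,256.69
Quarter 2: $3,256.69 +$84.67 interest = $3,341.36; pay $1,143.81 → $2,197.55
Quarter 3: $2,197.55 +$84.67 interest = $2,282.22; pay $1,143.81 → $1,138.41
Quarter 4: $1,138.41 +$84.67 interest = $1,223.08; pay $1,143.81 → $79.27
Quarter 5: $79.27 +$84.67 interest = $163.94; pay $163.94 → $0.00

$163.94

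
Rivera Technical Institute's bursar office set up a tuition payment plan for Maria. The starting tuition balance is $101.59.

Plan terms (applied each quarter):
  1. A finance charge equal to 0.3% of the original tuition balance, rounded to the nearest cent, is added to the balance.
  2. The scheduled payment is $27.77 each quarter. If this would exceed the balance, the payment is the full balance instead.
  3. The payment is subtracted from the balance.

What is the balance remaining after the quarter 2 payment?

$46.65

# | Opening | Interest | Payment | End bal
1 | $101.59 | $0.30 | $27.77 | $74.12
2 | $74.12 | $0.30 | $27.77 | $46.65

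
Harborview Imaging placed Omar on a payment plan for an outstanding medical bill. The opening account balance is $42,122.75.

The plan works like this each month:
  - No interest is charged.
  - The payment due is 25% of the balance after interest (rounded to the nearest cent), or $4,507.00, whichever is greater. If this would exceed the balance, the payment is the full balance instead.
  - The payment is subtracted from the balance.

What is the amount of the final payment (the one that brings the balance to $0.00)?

$4,249.53

Month 1: opening $42,122.75; payment $10,530.69; balance $31,592.06
Month 2: opening $31,592.06; payment $7,898.02; balance $23,694.04
Month 3: opening $23,694.04; payment $5,923.51; balance $17,770.53
Month 4: opening $17,770.53; payment $4,507.00; balance $13,263.53
Month 5: opening $13,263.53; payment $4,507.00; balance $8,756.53
Month 6: opening $8,756.53; payment $4,507.00; balance $4,249.53
Month 7: opening $4,249.53; payment $4,249.53; balance $0.00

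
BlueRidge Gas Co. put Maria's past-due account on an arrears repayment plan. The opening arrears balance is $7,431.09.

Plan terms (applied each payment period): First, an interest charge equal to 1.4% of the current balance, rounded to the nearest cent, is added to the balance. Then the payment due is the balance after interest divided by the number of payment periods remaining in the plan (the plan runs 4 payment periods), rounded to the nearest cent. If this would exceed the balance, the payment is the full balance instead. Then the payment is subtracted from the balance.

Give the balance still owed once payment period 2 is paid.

$3,820.31

Payment period 1: $7,431.09 +$104.04 interest = $7,535.13; pay $1,883.78 → $5,651.35
Payment period 2: $5,651.35 +$79.12 interest = $5,730.47; pay $1,910.16 → $3,820.31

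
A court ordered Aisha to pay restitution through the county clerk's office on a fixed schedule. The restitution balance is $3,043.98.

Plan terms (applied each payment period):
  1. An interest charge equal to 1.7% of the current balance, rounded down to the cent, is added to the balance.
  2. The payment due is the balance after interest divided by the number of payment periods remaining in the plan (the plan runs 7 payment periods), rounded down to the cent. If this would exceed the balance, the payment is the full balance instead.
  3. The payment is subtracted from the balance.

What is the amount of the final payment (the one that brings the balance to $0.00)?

Payment period 1: opening $3,043.98; interest $51.74 → $3,095.72; payment $442.24; balance $2,653.48
Payment period 2: opening $2,653.48; interest $45.10 → $2,698.58; payment $449.76; balance $2,248.82
Payment period 3: opening $2,248.82; interest $38.22 → $2,287.04; payment $457.40; balance $1,829.64
Payment period 4: opening $1,829.64; interest $31.10 → $1,860.74; payment $465.18; balance $1,395.56
Payment period 5: opening $1,395.56; interest $23.72 → $1,419.28; payment $473.09; balance $946.19
Payment period 6: opening $946.19; interest $16.08 → $962.27; payment $481.13; balance $481.14
Payment period 7: opening $481.14; interest $8.17 → $489.31; payment $489.31; balance $0.00

$489.31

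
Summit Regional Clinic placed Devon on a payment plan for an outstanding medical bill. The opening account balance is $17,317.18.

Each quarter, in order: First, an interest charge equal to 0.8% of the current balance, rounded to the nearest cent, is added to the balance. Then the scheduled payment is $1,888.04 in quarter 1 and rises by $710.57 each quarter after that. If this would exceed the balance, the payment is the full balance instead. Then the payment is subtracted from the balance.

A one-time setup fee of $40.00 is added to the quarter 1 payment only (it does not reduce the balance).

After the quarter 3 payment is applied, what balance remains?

$9,889.18

Quarter 1: opening $17,317.18; interest $138.54 → $17,455.72; payment $1,888.04 (+ $40.00 fee); balance $15,567.68
Quarter 2: opening $15,567.68; interest $124.54 → $15,692.22; payment $2,598.61; balance $13,093.61
Quarter 3: opening $13,093.61; interest $104.75 → $13,198.36; payment $3,309.18; balance $9,889.18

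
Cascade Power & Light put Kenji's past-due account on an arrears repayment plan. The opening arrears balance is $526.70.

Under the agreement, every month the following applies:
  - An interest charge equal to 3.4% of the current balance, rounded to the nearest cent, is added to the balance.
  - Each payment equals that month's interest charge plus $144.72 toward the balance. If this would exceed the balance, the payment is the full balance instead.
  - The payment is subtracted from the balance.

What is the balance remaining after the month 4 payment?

$0.00

Month 1: opening $526.70; interest $17.91 → $544.61; payment $162.63; balance $381.98
Month 2: opening $381.98; interest $12.99 → $394.97; payment $157.71; balance $237.26
Month 3: opening $237.26; interest $8.07 → $245.33; payment $152.79; balance $92.54
Month 4: opening $92.54; interest $3.15 → $95.69; payment $95.69; balance $0.00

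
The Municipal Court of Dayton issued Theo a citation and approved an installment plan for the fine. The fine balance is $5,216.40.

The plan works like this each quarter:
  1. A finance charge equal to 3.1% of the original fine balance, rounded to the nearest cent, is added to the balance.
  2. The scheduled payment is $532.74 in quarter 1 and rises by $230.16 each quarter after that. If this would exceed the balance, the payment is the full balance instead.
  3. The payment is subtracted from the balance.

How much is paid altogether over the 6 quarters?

Quarter 1: $5,216.40 +$161.71 interest = $5,378.11; pay $532.74 → $4,845.37
Quarter 2: $4,845.37 +$161.71 interest = $5,007.08; pay $762.90 → $4,244.18
Quarter 3: $4,244.18 +$161.71 interest = $4,405.89; pay $993.06 → $3,412.83
Quarter 4: $3,412.83 +$161.71 interest = $3,574.54; pay $1,223.22 → $2,351.32
Quarter 5: $2,351.32 +$161.71 interest = $2,513.03; pay $1,453.38 → $1,059.65
Quarter 6: $1,059.65 +$161.71 interest = $1,221.36; pay $1,221.36 → $0.00
Total paid: $6,186.66

$6,186.66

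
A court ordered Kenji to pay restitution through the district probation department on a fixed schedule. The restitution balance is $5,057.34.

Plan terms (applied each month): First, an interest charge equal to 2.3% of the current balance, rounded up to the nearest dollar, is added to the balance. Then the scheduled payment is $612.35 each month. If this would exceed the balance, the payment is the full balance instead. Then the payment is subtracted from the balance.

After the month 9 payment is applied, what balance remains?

# | Opening | Interest | Payment | End bal
1 | $5,057.34 | $117.00 | $612.35 | $4,561.99
2 | $4,561.99 | $105.00 | $612.35 | $4,054.64
3 | $4,054.64 | $94.00 | $612.35 | $3,536.29
4 | $3,536.29 | $82.00 | $612.35 | $3,005.94
5 | $3,005.94 | $70.00 | $612.35 | $2,463.59
6 | $2,463.59 | $57.00 | $612.35 | $1,908.24
7 | $1,908.24 | $44.00 | $612.35 | $1,339.89
8 | $1,339.89 | $31.00 | $612.35 | $758.54
9 | $758.54 | $18.00 | $612.35 | $164.19

$164.19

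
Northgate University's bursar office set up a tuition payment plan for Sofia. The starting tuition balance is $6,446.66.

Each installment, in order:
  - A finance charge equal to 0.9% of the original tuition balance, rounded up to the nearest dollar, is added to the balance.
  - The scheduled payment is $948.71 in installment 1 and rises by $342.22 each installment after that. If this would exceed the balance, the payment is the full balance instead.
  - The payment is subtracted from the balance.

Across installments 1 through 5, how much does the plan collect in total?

Installment 1: opening $6,446.66; interest $59.00 → $6,505.66; payment $948.71; balance $5,556.95
Installment 2: opening $5,556.95; interest $59.00 → $5,615.95; payment $1,290.93; balance $4,325.02
Installment 3: opening $4,325.02; interest $59.00 → $4,384.02; payment $1,633.15; balance $2,750.87
Installment 4: opening $2,750.87; interest $59.00 → $2,809.87; payment $1,975.37; balance $834.50
Installment 5: opening $834.50; interest $59.00 → $893.50; payment $893.50; balance $0.00
Total paid: $6,741.66

$6,741.66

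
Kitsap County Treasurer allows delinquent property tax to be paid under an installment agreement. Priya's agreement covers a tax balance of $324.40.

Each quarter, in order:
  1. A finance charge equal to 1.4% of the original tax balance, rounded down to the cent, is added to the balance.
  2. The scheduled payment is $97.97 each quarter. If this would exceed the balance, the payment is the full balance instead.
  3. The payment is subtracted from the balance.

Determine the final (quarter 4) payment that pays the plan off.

Quarter 1: $324.40 +$4.54 interest = $328.94; pay $97.97 → $230.97
Quarter 2: $230.97 +$4.54 interest = $235.51; pay $97.97 → $137.54
Quarter 3: $137.54 +$4.54 interest = $142.08; pay $97.97 → $44.11
Quarter 4: $44.11 +$4.54 interest = $48.65; pay $48.65 → $0.00

$48.65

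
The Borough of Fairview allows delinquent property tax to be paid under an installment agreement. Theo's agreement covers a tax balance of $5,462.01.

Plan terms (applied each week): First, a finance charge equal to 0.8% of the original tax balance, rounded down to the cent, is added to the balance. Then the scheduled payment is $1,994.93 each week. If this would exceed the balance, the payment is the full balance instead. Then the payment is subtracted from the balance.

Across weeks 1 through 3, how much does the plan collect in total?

$5,593.08

Week 1: $5,462.01 +$43.69 interest = $5,505.70; pay $1,994.93 → $3,510.77
Week 2: $3,510.77 +$43.69 interest = $3,554.46; pay $1,994.93 → $1,559.53
Week 3: $1,559.53 +$43.69 interest = $1,603.22; pay $1,603.22 → $0.00
Total paid: $5,593.08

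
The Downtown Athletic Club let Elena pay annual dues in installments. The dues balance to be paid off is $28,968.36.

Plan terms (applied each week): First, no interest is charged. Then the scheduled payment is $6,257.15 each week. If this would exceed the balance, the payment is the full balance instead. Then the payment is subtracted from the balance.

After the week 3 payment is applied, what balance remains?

$10,196.91

Week 1: opening $28,968.36; payment $6,257.15; balance $22,711.21
Week 2: opening $22,711.21; payment $6,257.15; balance $16,454.06
Week 3: opening $16,454.06; payment $6,257.15; balance $10,196.91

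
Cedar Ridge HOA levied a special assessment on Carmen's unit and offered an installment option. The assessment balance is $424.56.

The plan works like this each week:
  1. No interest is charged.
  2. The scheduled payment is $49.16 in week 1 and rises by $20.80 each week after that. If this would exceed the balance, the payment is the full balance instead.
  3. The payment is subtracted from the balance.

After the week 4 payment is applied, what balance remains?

$103.12

Week 1: opening $424.56; payment $49.16; balance $375.40
Week 2: opening $375.40; payment $69.96; balance $305.44
Week 3: opening $305.44; payment $90.76; balance $214.68
Week 4: opening $214.68; payment $111.56; balance $103.12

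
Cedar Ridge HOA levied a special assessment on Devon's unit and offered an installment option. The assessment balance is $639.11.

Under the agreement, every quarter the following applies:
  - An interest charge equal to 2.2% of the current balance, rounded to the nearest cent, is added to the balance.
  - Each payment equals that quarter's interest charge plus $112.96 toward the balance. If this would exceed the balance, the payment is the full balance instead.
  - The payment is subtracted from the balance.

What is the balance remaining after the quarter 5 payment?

$74.31

Quarter 1: opening $639.11; interest $14.06 → $653.17; payment $127.02; balance $526.15
Quarter 2: opening $526.15; interest $11.58 → $537.73; payment $124.54; balance $413.19
Quarter 3: opening $413.19; interest $9.09 → $422.28; payment $122.05; balance $300.23
Quarter 4: opening $300.23; interest $6.61 → $306.84; payment $119.57; balance $187.27
Quarter 5: opening $187.27; interest $4.12 → $191.39; payment $117.08; balance $74.31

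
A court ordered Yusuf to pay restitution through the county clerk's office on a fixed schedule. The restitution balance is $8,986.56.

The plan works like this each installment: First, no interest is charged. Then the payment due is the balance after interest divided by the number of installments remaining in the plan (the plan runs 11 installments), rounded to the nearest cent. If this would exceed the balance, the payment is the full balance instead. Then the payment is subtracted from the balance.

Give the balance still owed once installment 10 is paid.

$816.96

# | Opening | Payment | End bal
1 | $8,986.56 | $816.96 | $8,169.60
2 | $8,169.60 | $816.96 | $7,352.64
3 | $7,352.64 | $816.96 | $6,535.68
4 | $6,535.68 | $816.96 | $5,718.72
5 | $5,718.72 | $816.96 | $4,901.76
6 | $4,901.76 | $816.96 | $4,084.80
7 | $4,084.80 | $816.96 | $3,267.84
8 | $3,267.84 | $816.96 | $2,450.88
9 | $2,450.88 | $816.96 | $1,633.92
10 | $1,633.92 | $816.96 | $816.96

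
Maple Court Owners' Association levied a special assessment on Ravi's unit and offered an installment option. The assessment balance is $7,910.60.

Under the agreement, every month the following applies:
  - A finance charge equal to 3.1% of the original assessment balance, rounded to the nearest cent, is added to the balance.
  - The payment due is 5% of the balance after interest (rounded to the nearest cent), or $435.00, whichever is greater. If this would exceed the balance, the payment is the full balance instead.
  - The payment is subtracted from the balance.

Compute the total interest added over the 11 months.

$2,697.53

# | Opening | Interest | Payment | End bal
1 | $7,910.60 | $245.23 | $435.00 | $7,720.83
2 | $7,720.83 | $245.23 | $435.00 | $7,531.06
3 | $7,531.06 | $245.23 | $435.00 | $7,341.29
4 | $7,341.29 | $245.23 | $435.00 | $7,151.52
5 | $7,151.52 | $245.23 | $435.00 | $6,961.75
6 | $6,961.75 | $245.23 | $435.00 | $6,771.98
7 | $6,771.98 | $245.23 | $435.00 | $6,582.21
8 | $6,582.21 | $245.23 | $435.00 | $6,392.44
9 | $6,392.44 | $245.23 | $435.00 | $6,202.67
10 | $6,202.67 | $245.23 | $435.00 | $6,012.90
11 | $6,012.90 | $245.23 | $435.00 | $5,823.13
Total interest: $245.23 + $245.23 + $245.23 + $245.23 + $245.23 + $245.23 + $245.23 + $245.23 + $245.23 + $245.23 + $245.23 = $2,697.53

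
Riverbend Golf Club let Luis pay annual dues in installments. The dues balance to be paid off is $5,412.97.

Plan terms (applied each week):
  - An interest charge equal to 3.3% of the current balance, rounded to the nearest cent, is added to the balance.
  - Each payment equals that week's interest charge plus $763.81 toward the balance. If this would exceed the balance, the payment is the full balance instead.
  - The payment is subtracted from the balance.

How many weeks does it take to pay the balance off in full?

Week 1: $5,412.97 +$178.63 interest = $5,591.60; pay $942.44 → $4,649.16
Week 2: $4,649.16 +$153.42 interest = $4,802.58; pay $917.23 → $3,885.35
Week 3: $3,885.35 +$128.22 interest = $4,013.57; pay $892.03 → $3,121.54
Week 4: $3,121.54 +$103.01 interest = $3,224.55; pay $866.82 → $2,357.73
Week 5: $2,357.73 +$77.81 interest = $2,435.54; pay $841.62 → $1,593.92
Week 6: $1,593.92 +$52.60 interest = $1,646.52; pay $816.41 → $830.11
Week 7: $830.11 +$27.39 interest = $857.50; pay $791.20 → $66.30
Week 8: $66.30 +$2.19 interest = $68.49; pay $68.49 → $0.00
Balance reaches $0.00 in week 8.

8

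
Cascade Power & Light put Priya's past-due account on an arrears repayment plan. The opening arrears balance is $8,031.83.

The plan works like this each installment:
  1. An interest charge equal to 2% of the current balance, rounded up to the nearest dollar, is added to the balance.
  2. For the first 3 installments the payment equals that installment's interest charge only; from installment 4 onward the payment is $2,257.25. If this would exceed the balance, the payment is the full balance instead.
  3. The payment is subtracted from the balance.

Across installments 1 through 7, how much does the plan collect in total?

# | Opening | Interest | Payment | End bal
1 | $8,031.83 | $161.00 | $161.00 | $8,031.83
2 | $8,031.83 | $161.00 | $161.00 | $8,031.83
3 | $8,031.83 | $161.00 | $161.00 | $8,031.83
4 | $8,031.83 | $161.00 | $2,257.25 | $5,935.58
5 | $5,935.58 | $119.00 | $2,257.25 | $3,797.33
6 | $3,797.33 | $76.00 | $2,257.25 | $1,616.08
7 | $1,616.08 | $33.00 | $1,649.08 | $0.00
Total paid: $8,903.83

$8,903.83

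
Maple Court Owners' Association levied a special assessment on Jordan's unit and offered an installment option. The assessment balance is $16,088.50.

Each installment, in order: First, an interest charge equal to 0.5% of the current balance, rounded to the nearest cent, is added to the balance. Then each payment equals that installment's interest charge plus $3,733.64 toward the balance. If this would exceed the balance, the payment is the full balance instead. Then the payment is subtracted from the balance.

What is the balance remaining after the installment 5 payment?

Installment 1: $16,088.50 +$80.44 interest = $16,168.94; pay $3,814.08 → $12,354.86
Installment 2: $12,354.86 +$61.77 interest = $12,416.63; pay $3,795.41 → $8,621.22
Installment 3: $8,621.22 +$43.11 interest = $8,664.33; pay $3,776.75 → $4,887.58
Installment 4: $4,887.58 +$24.44 interest = $4,912.02; pay $3,758.08 → $1,153.94
Installment 5: $1,153.94 +$5.77 interest = $1,159.71; pay $1,159.71 → $0.00

$0.00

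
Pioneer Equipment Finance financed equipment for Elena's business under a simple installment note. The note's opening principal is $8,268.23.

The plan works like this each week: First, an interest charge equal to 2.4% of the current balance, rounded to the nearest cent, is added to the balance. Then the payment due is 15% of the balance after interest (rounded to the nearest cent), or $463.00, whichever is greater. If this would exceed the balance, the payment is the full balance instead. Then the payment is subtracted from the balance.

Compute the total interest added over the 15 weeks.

$1,275.73

Week 1: opening $8,268.23; interest $198.44 → $8,466.67; payment $1,270.00; balance $7,196.67
Week 2: opening $7,196.67; interest $172.72 → $7,369.39; payment $1,105.41; balance $6,263.98
Week 3: opening $6,263.98; interest $150.34 → $6,414.32; payment $962.15; balance $5,452.17
Week 4: opening $5,452.17; interest $130.85 → $5,583.02; payment $837.45; balance $4,745.57
Week 5: opening $4,745.57; interest $113.89 → $4,859.46; payment $728.92; balance $4,130.54
Week 6: opening $4,130.54; interest $99.13 → $4,229.67; payment $634.45; balance $3,595.22
Week 7: opening $3,595.22; interest $86.29 → $3,681.51; payment $552.23; balance $3,129.28
Week 8: opening $3,129.28; interest $75.10 → $3,204.38; payment $480.66; balance $2,723.72
Week 9: opening $2,723.72; interest $65.37 → $2,789.09; payment $463.00; balance $2,326.09
Week 10: opening $2,326.09; interest $55.83 → $2,381.92; payment $463.00; balance $1,918.92
Week 11: opening $1,918.92; interest $46.05 → $1,964.97; payment $463.00; balance $1,501.97
Week 12: opening $1,501.97; interest $36.05 → $1,538.02; payment $463.00; balance $1,075.02
Week 13: opening $1,075.02; interest $25.80 → $1,100.82; payment $463.00; balance $637.82
Week 14: opening $637.82; interest $15.31 → $653.13; payment $463.00; balance $190.13
Week 15: opening $190.13; interest $4.56 → $194.69; payment $194.69; balance $0.00
Total interest: $198.44 + $172.72 + $150.34 + $130.85 + $113.89 + $99.13 + $86.29 + $75.10 + $65.37 + $55.83 + $46.05 + $36.05 + $25.80 + $15.31 + $4.56 = $1,275.73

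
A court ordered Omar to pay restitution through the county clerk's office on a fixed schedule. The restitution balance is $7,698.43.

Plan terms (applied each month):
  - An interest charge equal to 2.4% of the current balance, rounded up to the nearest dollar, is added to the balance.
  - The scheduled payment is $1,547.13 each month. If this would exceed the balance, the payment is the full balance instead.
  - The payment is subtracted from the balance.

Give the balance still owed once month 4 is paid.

$2,051.91

Month 1: opening $7,698.43; interest $185.00 → $7,883.43; payment $1,547.13; balance $6,336.30
Month 2: opening $6,336.30; interest $153.00 → $6,489.30; payment $1,547.13; balance $4,942.17
Month 3: opening $4,942.17; interest $119.00 → $5,061.17; payment $1,547.13; balance $3,514.04
Month 4: opening $3,514.04; interest $85.00 → $3,599.04; payment $1,547.13; balance $2,051.91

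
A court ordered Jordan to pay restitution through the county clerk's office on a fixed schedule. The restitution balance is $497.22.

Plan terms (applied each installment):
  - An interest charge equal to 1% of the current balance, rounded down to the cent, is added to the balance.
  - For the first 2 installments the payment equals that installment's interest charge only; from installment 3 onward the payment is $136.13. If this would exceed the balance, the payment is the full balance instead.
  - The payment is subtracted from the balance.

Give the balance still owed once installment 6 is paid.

$0.00

Installment 1: opening $497.22; interest $4.97 → $502.19; payment $4.97; balance $497.22
Installment 2: opening $497.22; interest $4.97 → $502.19; payment $4.97; balance $497.22
Installment 3: opening $497.22; interest $4.97 → $502.19; payment $136.13; balance $366.06
Installment 4: opening $366.06; interest $3.66 → $369.72; payment $136.13; balance $233.59
Installment 5: opening $233.59; interest $2.33 → $235.92; payment $136.13; balance $99.79
Installment 6: opening $99.79; interest $0.99 → $100.78; payment $100.78; balance $0.00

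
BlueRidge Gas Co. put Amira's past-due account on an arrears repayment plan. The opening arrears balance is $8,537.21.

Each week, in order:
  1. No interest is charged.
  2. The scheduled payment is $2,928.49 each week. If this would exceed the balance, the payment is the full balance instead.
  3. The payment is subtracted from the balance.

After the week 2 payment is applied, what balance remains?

$2,680.23

Week 1: opening $8,537.21; payment $2,928.49; balance $5,608.72
Week 2: opening $5,608.72; payment $2,928.49; balance $2,680.23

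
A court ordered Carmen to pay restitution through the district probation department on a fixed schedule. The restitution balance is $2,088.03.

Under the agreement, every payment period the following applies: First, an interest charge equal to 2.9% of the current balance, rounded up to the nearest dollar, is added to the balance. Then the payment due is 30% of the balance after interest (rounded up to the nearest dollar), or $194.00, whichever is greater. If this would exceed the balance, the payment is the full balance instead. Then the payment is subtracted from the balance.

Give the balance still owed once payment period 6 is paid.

$203.03

Payment period 1: $2,088.03 +$61.00 interest = $2,149.03; pay $645.00 → $1,504.03
Payment period 2: $1,504.03 +$44.00 interest = $1,548.03; pay $465.00 → $1,083.03
Payment period 3: $1,083.03 +$32.00 interest = $1,115.03; pay $335.00 → $780.03
Payment period 4: $780.03 +$23.00 interest = $803.03; pay $241.00 → $562.03
Payment period 5: $562.03 +$17.00 interest = $579.03; pay $194.00 → $385.03
Payment period 6: $385.03 +$12.00 interest = $397.03; pay $194.00 → $203.03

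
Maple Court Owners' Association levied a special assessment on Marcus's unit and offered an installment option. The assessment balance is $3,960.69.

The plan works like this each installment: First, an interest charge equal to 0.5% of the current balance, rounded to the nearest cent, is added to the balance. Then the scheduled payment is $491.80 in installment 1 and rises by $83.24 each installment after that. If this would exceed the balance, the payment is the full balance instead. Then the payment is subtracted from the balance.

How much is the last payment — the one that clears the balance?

$744.12

# | Opening | Interest | Payment | End bal
1 | $3,960.69 | $19.80 | $491.80 | $3,488.69
2 | $3,488.69 | $17.44 | $575.04 | $2,931.09
3 | $2,931.09 | $14.66 | $658.28 | $2,287.47
4 | $2,287.47 | $11.44 | $741.52 | $1,557.39
5 | $1,557.39 | $7.79 | $824.76 | $740.42
6 | $740.42 | $3.70 | $744.12 | $0.00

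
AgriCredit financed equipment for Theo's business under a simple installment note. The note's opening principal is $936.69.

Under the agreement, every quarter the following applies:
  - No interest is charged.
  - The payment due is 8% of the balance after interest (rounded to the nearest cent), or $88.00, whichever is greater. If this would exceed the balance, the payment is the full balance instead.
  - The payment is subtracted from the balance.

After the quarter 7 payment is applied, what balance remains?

$320.69

Quarter 1: opening $936.69; payment $88.00; balance $848.69
Quarter 2: opening $848.69; payment $88.00; balance $760.69
Quarter 3: opening $760.69; payment $88.00; balance $672.69
Quarter 4: opening $672.69; payment $88.00; balance $584.69
Quarter 5: opening $584.69; payment $88.00; balance $496.69
Quarter 6: opening $496.69; payment $88.00; balance $408.69
Quarter 7: opening $408.69; payment $88.00; balance $320.69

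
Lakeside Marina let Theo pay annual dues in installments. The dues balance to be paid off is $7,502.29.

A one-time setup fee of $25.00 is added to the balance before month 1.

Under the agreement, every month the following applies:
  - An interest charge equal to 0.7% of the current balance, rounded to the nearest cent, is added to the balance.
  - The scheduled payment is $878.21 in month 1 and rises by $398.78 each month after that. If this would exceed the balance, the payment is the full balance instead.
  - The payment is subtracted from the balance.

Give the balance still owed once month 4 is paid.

# | Opening | Interest | Payment | End bal
1 | $7,527.29 | $52.69 | $878.21 | $6,701.77
2 | $6,701.77 | $46.91 | $1,276.99 | $5,471.69
3 | $5,471.69 | $38.30 | $1,675.77 | $3,834.22
4 | $3,834.22 | $26.84 | $2,074.55 | $1,786.51

$1,786.51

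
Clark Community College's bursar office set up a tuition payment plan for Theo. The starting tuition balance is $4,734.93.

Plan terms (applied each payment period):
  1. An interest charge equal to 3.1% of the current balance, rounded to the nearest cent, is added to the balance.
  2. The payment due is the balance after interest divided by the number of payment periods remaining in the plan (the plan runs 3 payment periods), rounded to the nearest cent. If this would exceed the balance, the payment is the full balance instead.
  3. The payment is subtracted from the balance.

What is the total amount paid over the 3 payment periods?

# | Opening | Interest | Payment | End bal
1 | $4,734.93 | $146.78 | $1,627.24 | $3,254.47
2 | $3,254.47 | $100.89 | $1,677.68 | $1,677.68
3 | $1,677.68 | $52.01 | $1,729.69 | $0.00
Total paid: $5,034.61

$5,034.61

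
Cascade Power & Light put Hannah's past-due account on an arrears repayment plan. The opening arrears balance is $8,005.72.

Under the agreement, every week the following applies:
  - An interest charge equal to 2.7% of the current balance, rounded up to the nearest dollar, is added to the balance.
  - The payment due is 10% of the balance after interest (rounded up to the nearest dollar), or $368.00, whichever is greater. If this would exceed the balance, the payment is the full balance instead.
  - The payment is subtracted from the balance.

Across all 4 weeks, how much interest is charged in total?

$773.00

# | Opening | Interest | Payment | End bal
1 | $8,005.72 | $217.00 | $823.00 | $7,399.72
2 | $7,399.72 | $200.00 | $760.00 | $6,839.72
3 | $6,839.72 | $185.00 | $703.00 | $6,321.72
4 | $6,321.72 | $171.00 | $650.00 | $5,842.72
Total interest: $217.00 + $200.00 + $185.00 + $171.00 = $773.00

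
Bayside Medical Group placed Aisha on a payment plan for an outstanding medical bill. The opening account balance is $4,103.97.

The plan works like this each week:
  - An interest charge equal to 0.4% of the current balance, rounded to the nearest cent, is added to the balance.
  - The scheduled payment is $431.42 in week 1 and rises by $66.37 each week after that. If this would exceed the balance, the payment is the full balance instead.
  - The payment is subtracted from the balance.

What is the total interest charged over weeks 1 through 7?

$70.49

# | Opening | Interest | Payment | End bal
1 | $4,103.97 | $16.42 | $431.42 | $3,688.97
2 | $3,688.97 | $14.76 | $497.79 | $3,205.94
3 | $3,205.94 | $12.82 | $564.16 | $2,654.60
4 | $2,654.60 | $10.62 | $630.53 | $2,034.69
5 | $2,034.69 | $8.14 | $696.90 | $1,345.93
6 | $1,345.93 | $5.38 | $763.27 | $588.04
7 | $588.04 | $2.35 | $590.39 | $0.00
Total interest: $16.42 + $14.76 + $12.82 + $10.62 + $8.14 + $5.38 + $2.35 = $70.49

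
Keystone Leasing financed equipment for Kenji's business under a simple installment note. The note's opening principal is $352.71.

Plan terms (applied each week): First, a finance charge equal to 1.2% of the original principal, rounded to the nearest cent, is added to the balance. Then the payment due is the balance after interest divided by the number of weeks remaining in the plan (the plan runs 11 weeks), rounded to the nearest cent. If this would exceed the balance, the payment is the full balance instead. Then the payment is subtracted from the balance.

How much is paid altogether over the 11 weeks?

$399.24

Week 1: $352.71 +$4.23 interest = $356.94; pay $32.45 → $324.49
Week 2: $324.49 +$4.23 interest = $328.72; pay $32.87 → $295.85
Week 3: $295.85 +$4.23 interest = $300.08; pay $33.34 → $266.74
Week 4: $266.74 +$4.23 interest = $270.97; pay $33.87 → $237.10
Week 5: $237.10 +$4.23 interest = $241.33; pay $34.48 → $206.85
Week 6: $206.85 +$4.23 interest = $211.08; pay $35.18 → $175.90
Week 7: $175.90 +$4.23 interest = $180.13; pay $36.03 → $144.10
Week 8: $144.10 +$4.23 interest = $148.33; pay $37.08 → $111.25
Week 9: $111.25 +$4.23 interest = $115.48; pay $38.49 → $76.99
Week 10: $76.99 +$4.23 interest = $81.22; pay $40.61 → $40.61
Week 11: $40.61 +$4.23 interest = $44.84; pay $44.84 → $0.00
Total paid: $399.24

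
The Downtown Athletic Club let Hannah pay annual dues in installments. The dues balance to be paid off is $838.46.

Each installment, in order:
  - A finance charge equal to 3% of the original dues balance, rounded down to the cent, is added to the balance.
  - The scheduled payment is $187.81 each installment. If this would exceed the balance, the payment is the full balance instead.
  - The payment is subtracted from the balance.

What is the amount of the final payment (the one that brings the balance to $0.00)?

Installment 1: opening $838.46; interest $25.15 → $863.61; payment $187.81; balance $675.80
Installment 2: opening $675.80; interest $25.15 → $700.95; payment $187.81; balance $513.14
Installment 3: opening $513.14; interest $25.15 → $538.29; payment $187.81; balance $350.48
Installment 4: opening $350.48; interest $25.15 → $375.63; payment $187.81; balance $187.82
Installment 5: opening $187.82; interest $25.15 → $212.97; payment $187.81; balance $25.16
Installment 6: opening $25.16; interest $25.15 → $50.31; payment $50.31; balance $0.00

$50.31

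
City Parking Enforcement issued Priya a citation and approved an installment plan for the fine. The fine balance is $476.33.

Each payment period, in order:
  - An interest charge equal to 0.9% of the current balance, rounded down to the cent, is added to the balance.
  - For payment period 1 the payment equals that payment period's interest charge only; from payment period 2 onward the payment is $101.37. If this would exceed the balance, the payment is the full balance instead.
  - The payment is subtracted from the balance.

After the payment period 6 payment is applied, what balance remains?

Payment period 1: opening $476.33; interest $4.28 → $480.61; payment $4.28; balance $476.33
Payment period 2: opening $476.33; interest $4.28 → $480.61; payment $101.37; balance $379.24
Payment period 3: opening $379.24; interest $3.41 → $382.65; payment $101.37; balance $281.28
Payment period 4: opening $281.28; interest $2.53 → $283.81; payment $101.37; balance $182.44
Payment period 5: opening $182.44; interest $1.64 → $184.08; payment $101.37; balance $82.71
Payment period 6: opening $82.71; interest $0.74 → $83.45; payment $83.45; balance $0.00

$0.00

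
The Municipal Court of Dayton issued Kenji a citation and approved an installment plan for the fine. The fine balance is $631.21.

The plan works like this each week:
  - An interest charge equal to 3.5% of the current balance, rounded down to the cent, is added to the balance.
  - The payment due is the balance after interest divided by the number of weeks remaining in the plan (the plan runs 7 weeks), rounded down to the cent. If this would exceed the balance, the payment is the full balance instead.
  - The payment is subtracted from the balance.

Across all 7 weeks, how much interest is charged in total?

$94.79

# | Opening | Interest | Payment | End bal
1 | $631.21 | $22.09 | $93.32 | $559.98
2 | $559.98 | $19.59 | $96.59 | $482.98
3 | $482.98 | $16.90 | $99.97 | $399.91
4 | $399.91 | $13.99 | $103.47 | $310.43
5 | $310.43 | $10.86 | $107.09 | $214.20
6 | $214.20 | $7.49 | $110.84 | $110.85
7 | $110.85 | $3.87 | $114.72 | $0.00
Total interest: $22.09 + $19.59 + $16.90 + $13.99 + $10.86 + $7.49 + $3.87 = $94.79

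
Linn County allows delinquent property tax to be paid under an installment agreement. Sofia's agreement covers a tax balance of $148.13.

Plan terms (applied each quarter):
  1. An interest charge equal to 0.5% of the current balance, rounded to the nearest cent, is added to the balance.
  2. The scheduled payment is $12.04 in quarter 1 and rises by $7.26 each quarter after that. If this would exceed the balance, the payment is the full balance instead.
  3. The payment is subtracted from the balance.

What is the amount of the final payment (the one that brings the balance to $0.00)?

Quarter 1: opening $148.13; interest $0.74 → $148.87; payment $12.04; balance $136.83
Quarter 2: opening $136.83; interest $0.68 → $137.51; payment $19.30; balance $118.21
Quarter 3: opening $118.21; interest $0.59 → $118.80; payment $26.56; balance $92.24
Quarter 4: opening $92.24; interest $0.46 → $92.70; payment $33.82; balance $58.88
Quarter 5: opening $58.88; interest $0.29 → $59.17; payment $41.08; balance $18.09
Quarter 6: opening $18.09; interest $0.09 → $18.18; payment $18.18; balance $0.00

$18.18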